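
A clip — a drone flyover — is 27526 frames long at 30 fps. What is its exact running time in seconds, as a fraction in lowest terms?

13763/15 seconds

Running time = 27526 ÷ (30) = 27526 × 1/30 = 13763/15 s.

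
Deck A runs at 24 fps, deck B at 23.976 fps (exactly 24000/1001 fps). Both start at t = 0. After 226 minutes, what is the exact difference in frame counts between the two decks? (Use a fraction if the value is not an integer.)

325440/1001 frames

226 min = 13560 s.
A emits 24 × 13560 = 325440 frames; B emits 24000/1001 × 13560 = 325440000/1001.
Difference = 325440/1001 frames (≈ 325.1149); B is behind A.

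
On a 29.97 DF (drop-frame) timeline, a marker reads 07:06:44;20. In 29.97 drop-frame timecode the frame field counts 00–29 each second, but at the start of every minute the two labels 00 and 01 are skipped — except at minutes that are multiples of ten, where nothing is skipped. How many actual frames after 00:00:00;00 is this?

As if non-drop at 30 labels/s: (7 × 3600 + 6 × 60 + 44) × 30 + 20 = 768140.
Minute boundaries passed: 426; those not divisible by 10: 426 − 42 = 384; dropped labels = 2 × 384 = 768.
Actual frame index = 768140 − 768 = 767372.

767372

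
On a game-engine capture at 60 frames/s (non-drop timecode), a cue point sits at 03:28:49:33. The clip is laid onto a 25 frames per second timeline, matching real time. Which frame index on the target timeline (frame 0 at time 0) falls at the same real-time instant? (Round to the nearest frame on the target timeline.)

Source frame index: (3×3600 + 28×60 + 49) × 60 + 33 = 751773.
Real time: 751773 / (60) = 250591/20 s.
Target frame: (250591/20) × (25) = 1252955/4 ≈ 313238.750 → 313239.

frame 313239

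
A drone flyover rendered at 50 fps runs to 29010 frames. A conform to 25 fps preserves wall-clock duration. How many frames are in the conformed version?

14505 frames

Target frames = source frames × (target rate / source rate) = 29010 × (25)/(50) = 29010 × 1/2 = 14505.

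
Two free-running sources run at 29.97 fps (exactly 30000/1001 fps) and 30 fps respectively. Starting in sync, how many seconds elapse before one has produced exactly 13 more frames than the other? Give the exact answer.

13013/30 seconds

The gap grows by |30 − 30000/1001| = 30/1001 frames per second.
Time for a 13-frame gap: 13 ÷ (30/1001) = 13013/30 s.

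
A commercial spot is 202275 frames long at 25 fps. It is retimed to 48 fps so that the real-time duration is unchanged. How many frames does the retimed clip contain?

Target frames = source frames × (target rate / source rate) = 202275 × (48)/(25) = 202275 × 48/25 = 388368.

388368 frames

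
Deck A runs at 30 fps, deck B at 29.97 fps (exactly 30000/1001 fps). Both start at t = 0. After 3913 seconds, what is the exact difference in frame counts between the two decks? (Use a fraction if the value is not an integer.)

1290/11 frames

A emits 30 × 3913 = 117390 frames; B emits 30000/1001 × 3913 = 1290000/11.
Difference = 1290/11 frames (≈ 117.2727); B is behind A.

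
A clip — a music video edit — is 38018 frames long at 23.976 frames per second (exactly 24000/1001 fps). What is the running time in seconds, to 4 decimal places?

Running time = 38018 × 1001/24000 = 19028009/12000 s ≈ 1585.6674 s.

1585.6674 seconds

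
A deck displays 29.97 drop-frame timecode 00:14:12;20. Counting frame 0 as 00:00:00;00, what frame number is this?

As if non-drop at 30 labels/s: (0 × 3600 + 14 × 60 + 12) × 30 + 20 = 25580.
Minute boundaries passed: 14; those not divisible by 10: 14 − 1 = 13; dropped labels = 2 × 13 = 26.
Actual frame index = 25580 − 26 = 25554.

25554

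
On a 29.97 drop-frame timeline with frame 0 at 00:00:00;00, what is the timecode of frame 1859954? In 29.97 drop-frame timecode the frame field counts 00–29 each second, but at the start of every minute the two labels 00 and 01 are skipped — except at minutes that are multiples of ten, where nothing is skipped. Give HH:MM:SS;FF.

17:14:20;16

Ten DF minutes hold 17982 frames, so frame 1859954 lies in block 103 (frames 1852146–1870127) with 7808 frames into that block.
The block's first minute is 1800 frames and the rest 1798 each; 7808 frames reaches minute 4, so 103 × 18 + 4 × 2 = 1862 labels have been skipped so far.
Adding those back, label number 1859954 + 1862 = 1861816 at 30 labels/s is 62060 s + 16 f = 17 h 14 min 20 s frame 16, i.e. 17:14:20;16.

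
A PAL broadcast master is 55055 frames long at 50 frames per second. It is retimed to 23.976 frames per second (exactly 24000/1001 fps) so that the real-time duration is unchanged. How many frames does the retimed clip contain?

Target frames = source frames × (target rate / source rate) = 55055 × (24000/1001)/(50) = 55055 × 480/1001 = 26400.

26400 frames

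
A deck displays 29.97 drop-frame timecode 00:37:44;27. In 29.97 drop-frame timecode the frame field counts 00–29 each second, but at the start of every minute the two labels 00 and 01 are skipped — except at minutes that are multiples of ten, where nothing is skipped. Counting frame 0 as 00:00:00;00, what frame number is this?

67879

Complete 10-minute blocks: 3, each 17982 frames → 53946.
Remaining 7 whole minutes in the current block: 1800 + 6 × 1798 = 12588 frames.
Within the current minute: 44 × 30 + 27 − 2 = 1345 (labels ;00/;01 skipped at this minute). Total = 53946 + 12588 + 1345 = 67879.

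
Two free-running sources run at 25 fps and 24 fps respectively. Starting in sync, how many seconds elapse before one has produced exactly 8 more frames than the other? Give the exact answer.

8 seconds

The gap grows by |24 − 25| = 1 frame per second.
Time for a 8-frame gap: 8 ÷ (1) = 8 s.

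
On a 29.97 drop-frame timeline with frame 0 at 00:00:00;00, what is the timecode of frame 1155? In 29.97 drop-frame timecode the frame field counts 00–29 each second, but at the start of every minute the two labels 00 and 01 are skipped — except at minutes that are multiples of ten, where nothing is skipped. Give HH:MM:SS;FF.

Each 10-minute DF block holds 10 × 60 × 30 − 9 × 2 = 17982 frames. 1155 ÷ 17982 → 0 full blocks, remainder 1155.
Within the partial block the first minute is 1800 frames and each further minute 1798, so 0 further minute boundaries passed. Total skipped labels = 18 × 0 + 2 × 0 = 0.
Non-drop label index = 1155 + 0 = 1155; at 30 labels/s that is 00:00:38:15, i.e. DF 00:00:38;15.

00:00:38;15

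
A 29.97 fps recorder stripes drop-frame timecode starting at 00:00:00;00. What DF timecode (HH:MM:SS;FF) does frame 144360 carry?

01:20:16;24

Each 10-minute DF block holds 10 × 60 × 30 − 9 × 2 = 17982 frames. 144360 ÷ 17982 → 8 full blocks, remainder 504.
Within the partial block the first minute is 1800 frames and each further minute 1798, so 0 further minute boundaries passed. Total skipped labels = 18 × 8 + 2 × 0 = 144.
Non-drop label index = 144360 + 144 = 144504; at 30 labels/s that is 01:20:16:24, i.e. DF 01:20:16;24.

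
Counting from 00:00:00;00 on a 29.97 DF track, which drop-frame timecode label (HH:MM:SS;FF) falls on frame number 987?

00:00:32;27

Ten DF minutes hold 17982 frames, so frame 987 lies in block 0 (frames 0–17981) with 987 frames into that block.
The block's first minute is 1800 frames and the rest 1798 each; 987 frames reaches minute 0, so 0 × 18 + 0 × 2 = 0 labels have been skipped so far.
Adding those back, label number 987 + 0 = 987 at 30 labels/s is 32 s + 27 f = 0 h 0 min 32 s frame 27, i.e. 00:00:32;27.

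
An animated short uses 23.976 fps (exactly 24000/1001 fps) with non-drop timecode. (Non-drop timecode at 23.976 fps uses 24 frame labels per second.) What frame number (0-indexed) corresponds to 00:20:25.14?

Total seconds to the label: (0 × 3600 + 20 × 60 + 25) = 1225.
Frame index = 1225 × 24 + 14 = 29414.

29414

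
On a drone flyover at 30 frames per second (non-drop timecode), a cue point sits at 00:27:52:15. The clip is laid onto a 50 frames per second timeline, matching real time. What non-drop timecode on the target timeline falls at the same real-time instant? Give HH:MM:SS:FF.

Source frame index: (0×3600 + 27×60 + 52) × 30 + 15 = 50175.
Real time: 50175 / (30) = 3345/2 s.
Target frame: (3345/2) × (50) = 83625.
At 50 labels/s: frame 83625 → 00:27:52:25.

00:27:52:25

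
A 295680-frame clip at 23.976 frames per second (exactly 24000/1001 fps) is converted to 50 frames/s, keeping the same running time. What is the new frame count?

Target frames = source frames × (target rate / source rate) = 295680 × (50)/(24000/1001) = 295680 × 1001/480 = 616616.

616616 frames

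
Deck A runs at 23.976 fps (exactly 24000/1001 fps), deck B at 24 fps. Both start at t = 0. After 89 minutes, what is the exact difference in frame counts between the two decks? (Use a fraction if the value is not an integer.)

128160/1001 frames

89 min = 5340 s.
A emits 24000/1001 × 5340 = 128160000/1001 frames; B emits 24 × 5340 = 128160.
Difference = 128160/1001 frames (≈ 128.0320); B is ahead of A.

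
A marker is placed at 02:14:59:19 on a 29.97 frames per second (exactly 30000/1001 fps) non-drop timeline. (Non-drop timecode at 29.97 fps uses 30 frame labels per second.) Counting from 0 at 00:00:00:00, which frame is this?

Total seconds to the label: (2 × 3600 + 14 × 60 + 59) = 8099.
Frame index = 8099 × 30 + 19 = 242989.

242989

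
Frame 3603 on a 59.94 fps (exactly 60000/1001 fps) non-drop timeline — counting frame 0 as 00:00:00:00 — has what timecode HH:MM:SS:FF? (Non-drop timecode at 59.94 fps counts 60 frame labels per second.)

3603 ÷ 60 = 60 full seconds, remainder 3 frames.
60 s = 0 h 1 min 0 s.
Timecode: 00:01:00:03.

00:01:00:03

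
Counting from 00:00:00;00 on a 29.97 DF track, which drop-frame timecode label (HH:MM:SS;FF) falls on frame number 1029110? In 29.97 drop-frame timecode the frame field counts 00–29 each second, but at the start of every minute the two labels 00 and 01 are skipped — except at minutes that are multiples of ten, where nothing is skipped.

Ten DF minutes hold 17982 frames, so frame 1029110 lies in block 57 (frames 1024974–1042955) with 4136 frames into that block.
The block's first minute is 1800 frames and the rest 1798 each; 4136 frames reaches minute 2, so 57 × 18 + 2 × 2 = 1030 labels have been skipped so far.
Adding those back, label number 1029110 + 1030 = 1030140 at 30 labels/s is 34338 s + 0 f = 9 h 32 min 18 s frame 0, i.e. 09:32:18;00.

09:32:18;00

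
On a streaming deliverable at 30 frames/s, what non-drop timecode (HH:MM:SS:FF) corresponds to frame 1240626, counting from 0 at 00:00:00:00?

11:29:14:06

1240626 ÷ 30 = 41354 full seconds, remainder 6 frames.
41354 s = 11 h 29 min 14 s.
Timecode: 11:29:14:06.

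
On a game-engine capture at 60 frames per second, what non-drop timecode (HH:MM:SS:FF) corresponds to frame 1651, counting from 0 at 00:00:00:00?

00:00:27:31

1651 ÷ 60 = 27 full seconds, remainder 31 frames.
27 s = 0 h 0 min 27 s.
Timecode: 00:00:27:31.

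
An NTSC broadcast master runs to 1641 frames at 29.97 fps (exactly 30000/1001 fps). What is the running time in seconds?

54.7547 seconds

Running time = 1641 / (30000/1001) = 54.7547 s.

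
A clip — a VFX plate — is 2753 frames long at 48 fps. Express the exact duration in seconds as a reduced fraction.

Running time = 2753 ÷ (48) = 2753 × 1/48 = 2753/48 s.

2753/48 seconds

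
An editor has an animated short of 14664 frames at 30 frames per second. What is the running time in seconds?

Running time = 14664 / (30) = 488.8 s.

488.8 seconds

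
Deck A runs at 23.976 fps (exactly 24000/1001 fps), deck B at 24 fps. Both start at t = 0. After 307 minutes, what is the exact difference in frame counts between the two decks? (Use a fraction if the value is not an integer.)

307 min = 18420 s.
A emits 24000/1001 × 18420 = 442080000/1001 frames; B emits 24 × 18420 = 442080.
Difference = 442080/1001 frames (≈ 441.6384); B is ahead of A.

442080/1001 frames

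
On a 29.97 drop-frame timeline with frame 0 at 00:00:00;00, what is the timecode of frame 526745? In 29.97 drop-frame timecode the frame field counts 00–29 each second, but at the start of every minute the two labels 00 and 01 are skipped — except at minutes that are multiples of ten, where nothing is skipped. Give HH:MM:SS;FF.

04:52:55;21

Ten DF minutes hold 17982 frames, so frame 526745 lies in block 29 (frames 521478–539459) with 5267 frames into that block.
The block's first minute is 1800 frames and the rest 1798 each; 5267 frames reaches minute 2, so 29 × 18 + 2 × 2 = 526 labels have been skipped so far.
Adding those back, label number 526745 + 526 = 527271 at 30 labels/s is 17575 s + 21 f = 4 h 52 min 55 s frame 21, i.e. 04:52:55;21.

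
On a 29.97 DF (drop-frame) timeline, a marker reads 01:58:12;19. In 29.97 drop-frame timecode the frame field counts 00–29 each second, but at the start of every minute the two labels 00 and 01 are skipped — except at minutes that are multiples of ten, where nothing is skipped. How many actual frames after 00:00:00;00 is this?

212565

As if non-drop at 30 labels/s: (1 × 3600 + 58 × 60 + 12) × 30 + 19 = 212779.
Minute boundaries passed: 118; those not divisible by 10: 118 − 11 = 107; dropped labels = 2 × 107 = 214.
Actual frame index = 212779 − 214 = 212565.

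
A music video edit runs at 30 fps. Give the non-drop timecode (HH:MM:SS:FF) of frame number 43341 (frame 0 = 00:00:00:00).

43341 ÷ 30 = 1444 full seconds, remainder 21 frames.
1444 s = 0 h 24 min 4 s.
Timecode: 00:24:04:21.

00:24:04:21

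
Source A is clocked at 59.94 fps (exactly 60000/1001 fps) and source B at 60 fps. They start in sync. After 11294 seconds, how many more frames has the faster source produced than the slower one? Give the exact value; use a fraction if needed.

677640/1001 frames

A emits 60000/1001 × 11294 = 677640000/1001 frames; B emits 60 × 11294 = 677640.
Difference = 677640/1001 frames (≈ 676.9630); B is ahead of A.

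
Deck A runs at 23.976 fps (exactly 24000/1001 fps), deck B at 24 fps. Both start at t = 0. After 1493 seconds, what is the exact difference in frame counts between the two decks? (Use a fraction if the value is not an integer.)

35832/1001 frames

A emits 24000/1001 × 1493 = 35832000/1001 frames; B emits 24 × 1493 = 35832.
Difference = 35832/1001 frames (≈ 35.7962); B is ahead of A.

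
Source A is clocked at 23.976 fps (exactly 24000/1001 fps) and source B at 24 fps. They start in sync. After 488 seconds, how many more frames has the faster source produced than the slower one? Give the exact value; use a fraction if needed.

11712/1001 frames

A emits 24000/1001 × 488 = 11712000/1001 frames; B emits 24 × 488 = 11712.
Difference = 11712/1001 frames (≈ 11.7003); B is ahead of A.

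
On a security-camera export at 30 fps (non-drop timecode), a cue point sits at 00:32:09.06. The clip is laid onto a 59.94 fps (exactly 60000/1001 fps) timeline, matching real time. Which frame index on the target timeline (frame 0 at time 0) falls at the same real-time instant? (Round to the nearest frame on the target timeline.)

Source frame index: (0×3600 + 32×60 + 9) × 30 + 6 = 57876.
Real time: 57876 / (30) = 9646/5 s.
Target frame: (9646/5) × (60000/1001) = 1272000/11 ≈ 115636.364 → 115636.

frame 115636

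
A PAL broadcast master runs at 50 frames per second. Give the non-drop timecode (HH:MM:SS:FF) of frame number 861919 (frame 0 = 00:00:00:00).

861919 ÷ 50 = 17238 full seconds, remainder 19 frames.
17238 s = 4 h 47 min 18 s.
Timecode: 04:47:18:19.

04:47:18:19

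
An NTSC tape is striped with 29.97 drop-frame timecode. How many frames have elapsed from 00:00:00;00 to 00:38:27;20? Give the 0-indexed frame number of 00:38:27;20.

69160

Complete 10-minute blocks: 3, each 17982 frames → 53946.
Remaining 8 whole minutes in the current block: 1800 + 7 × 1798 = 14386 frames.
Within the current minute: 27 × 30 + 20 − 2 = 828 (labels ;00/;01 skipped at this minute). Total = 53946 + 14386 + 828 = 69160.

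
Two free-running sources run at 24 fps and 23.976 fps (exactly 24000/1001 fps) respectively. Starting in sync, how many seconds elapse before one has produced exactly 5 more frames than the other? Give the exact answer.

5005/24 seconds

The gap grows by |24000/1001 − 24| = 24/1001 frames per second.
Time for a 5-frame gap: 5 ÷ (24/1001) = 5005/24 s.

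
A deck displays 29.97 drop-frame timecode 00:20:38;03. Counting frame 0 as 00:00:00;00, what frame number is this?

37107

As if non-drop at 30 labels/s: (0 × 3600 + 20 × 60 + 38) × 30 + 3 = 37143.
Minute boundaries passed: 20; those not divisible by 10: 20 − 2 = 18; dropped labels = 2 × 18 = 36.
Actual frame index = 37143 − 36 = 37107.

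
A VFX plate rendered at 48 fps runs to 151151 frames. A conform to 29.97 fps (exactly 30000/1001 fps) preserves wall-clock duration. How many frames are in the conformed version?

94375 frames

Target frames = source frames × (target rate / source rate) = 151151 × (30000/1001)/(48) = 151151 × 625/1001 = 94375.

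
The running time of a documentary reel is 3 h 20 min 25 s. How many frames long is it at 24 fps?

288600 frames

3 h 20 min 25 s = 12025 s.
Frames = 12025 × 24 = 288600.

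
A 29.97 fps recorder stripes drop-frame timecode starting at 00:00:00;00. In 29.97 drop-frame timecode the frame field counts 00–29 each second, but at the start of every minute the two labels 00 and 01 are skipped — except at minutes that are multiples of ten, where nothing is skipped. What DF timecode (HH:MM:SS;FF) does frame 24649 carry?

00:13:42;13

Ten DF minutes hold 17982 frames, so frame 24649 lies in block 1 (frames 17982–35963) with 6667 frames into that block.
The block's first minute is 1800 frames and the rest 1798 each; 6667 frames reaches minute 3, so 1 × 18 + 3 × 2 = 24 labels have been skipped so far.
Adding those back, label number 24649 + 24 = 24673 at 30 labels/s is 822 s + 13 f = 0 h 13 min 42 s frame 13, i.e. 00:13:42;13.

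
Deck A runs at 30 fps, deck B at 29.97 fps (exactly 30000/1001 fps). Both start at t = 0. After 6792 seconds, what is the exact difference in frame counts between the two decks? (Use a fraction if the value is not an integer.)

A emits 30 × 6792 = 203760 frames; B emits 30000/1001 × 6792 = 203760000/1001.
Difference = 203760/1001 frames (≈ 203.5564); B is behind A.

203760/1001 frames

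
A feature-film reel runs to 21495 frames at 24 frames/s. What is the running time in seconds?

895.625 seconds

Running time = 21495 / (24) = 895.625 s.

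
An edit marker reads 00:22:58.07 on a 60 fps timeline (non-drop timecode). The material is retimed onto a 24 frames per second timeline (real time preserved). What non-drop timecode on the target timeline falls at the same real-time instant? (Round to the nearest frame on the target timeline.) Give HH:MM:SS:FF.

00:22:58:03

Source frame index: (0×3600 + 22×60 + 58) × 60 + 7 = 82687.
Real time: 82687 / (60) = 82687/60 s.
Target frame: (82687/60) × (24) = 165374/5 ≈ 33074.800 → 33075.
At 24 labels/s: frame 33075 → 00:22:58:03.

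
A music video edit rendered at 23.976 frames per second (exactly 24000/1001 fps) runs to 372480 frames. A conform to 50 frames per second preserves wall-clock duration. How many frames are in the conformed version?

Target frames = source frames × (target rate / source rate) = 372480 × (50)/(24000/1001) = 372480 × 1001/480 = 776776.

776776 frames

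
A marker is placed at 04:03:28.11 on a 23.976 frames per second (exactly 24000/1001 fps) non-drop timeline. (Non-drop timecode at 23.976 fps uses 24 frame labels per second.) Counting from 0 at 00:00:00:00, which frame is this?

frame 350603

Total seconds to the label: (4 × 3600 + 3 × 60 + 28) = 14608.
Frame index = 14608 × 24 + 11 = 350603.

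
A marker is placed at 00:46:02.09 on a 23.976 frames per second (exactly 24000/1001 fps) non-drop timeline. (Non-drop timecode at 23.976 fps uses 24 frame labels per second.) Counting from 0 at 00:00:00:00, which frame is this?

frame 66297

Total seconds to the label: (0 × 3600 + 46 × 60 + 2) = 2762.
Frame index = 2762 × 24 + 9 = 66297.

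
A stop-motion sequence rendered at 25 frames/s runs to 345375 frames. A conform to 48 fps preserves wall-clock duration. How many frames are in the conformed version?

Target frames = source frames × (target rate / source rate) = 345375 × (48)/(25) = 345375 × 48/25 = 663120.

663120 frames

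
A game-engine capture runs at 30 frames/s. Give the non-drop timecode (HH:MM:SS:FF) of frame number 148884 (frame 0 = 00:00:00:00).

01:22:42:24

148884 ÷ 30 = 4962 full seconds, remainder 24 frames.
4962 s = 1 h 22 min 42 s.
Timecode: 01:22:42:24.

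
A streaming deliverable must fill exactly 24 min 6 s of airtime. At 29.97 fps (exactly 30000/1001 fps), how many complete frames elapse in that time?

24 min 6 s = 1446 s.
Frames = 1446 × 30000/1001 = 43380000/1001 ≈ 43336.6633.
Complete frames: 43336.

43336 frames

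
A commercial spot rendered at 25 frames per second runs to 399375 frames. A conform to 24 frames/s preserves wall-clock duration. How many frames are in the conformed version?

383400 frames

Target frames = source frames × (target rate / source rate) = 399375 × (24)/(25) = 399375 × 24/25 = 383400.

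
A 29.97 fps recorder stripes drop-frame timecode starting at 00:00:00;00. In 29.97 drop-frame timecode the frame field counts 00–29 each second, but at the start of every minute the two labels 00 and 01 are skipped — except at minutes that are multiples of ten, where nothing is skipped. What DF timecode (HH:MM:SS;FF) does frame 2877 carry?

00:01:35;29

Each 10-minute DF block holds 10 × 60 × 30 − 9 × 2 = 17982 frames. 2877 ÷ 17982 → 0 full blocks, remainder 2877.
Within the partial block the first minute is 1800 frames and each further minute 1798, so 1 further minute boundary passed. Total skipped labels = 18 × 0 + 2 × 1 = 2.
Non-drop label index = 2877 + 2 = 2879; at 30 labels/s that is 00:01:35:29, i.e. DF 00:01:35;29.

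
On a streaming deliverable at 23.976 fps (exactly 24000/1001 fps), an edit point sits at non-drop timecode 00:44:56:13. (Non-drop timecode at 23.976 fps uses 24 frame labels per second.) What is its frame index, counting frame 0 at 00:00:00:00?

Total seconds to the label: (0 × 3600 + 44 × 60 + 56) = 2696.
Frame index = 2696 × 24 + 13 = 64717.

64717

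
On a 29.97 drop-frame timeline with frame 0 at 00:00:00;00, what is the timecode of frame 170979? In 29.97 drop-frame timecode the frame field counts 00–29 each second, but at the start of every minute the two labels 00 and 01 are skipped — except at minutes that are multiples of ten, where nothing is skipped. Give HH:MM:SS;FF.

Ten DF minutes hold 17982 frames, so frame 170979 lies in block 9 (frames 161838–179819) with 9141 frames into that block.
The block's first minute is 1800 frames and the rest 1798 each; 9141 frames reaches minute 5, so 9 × 18 + 5 × 2 = 172 labels have been skipped so far.
Adding those back, label number 170979 + 172 = 171151 at 30 labels/s is 5705 s + 1 f = 1 h 35 min 5 s frame 1, i.e. 01:35:05;01.

01:35:05;01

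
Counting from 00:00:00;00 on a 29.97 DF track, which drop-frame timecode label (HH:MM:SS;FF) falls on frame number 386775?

Ten DF minutes hold 17982 frames, so frame 386775 lies in block 21 (frames 377622–395603) with 9153 frames into that block.
The block's first minute is 1800 frames and the rest 1798 each; 9153 frames reaches minute 5, so 21 × 18 + 5 × 2 = 388 labels have been skipped so far.
Adding those back, label number 386775 + 388 = 387163 at 30 labels/s is 12905 s + 13 f = 3 h 35 min 5 s frame 13, i.e. 03:35:05;13.

03:35:05;13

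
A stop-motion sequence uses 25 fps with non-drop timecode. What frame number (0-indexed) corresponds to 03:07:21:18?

Total seconds to the label: (3 × 3600 + 7 × 60 + 21) = 11241.
Frame index = 11241 × 25 + 18 = 281043.

281043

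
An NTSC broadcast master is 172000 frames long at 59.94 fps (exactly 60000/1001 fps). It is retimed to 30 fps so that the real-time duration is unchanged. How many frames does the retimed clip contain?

Target frames = source frames × (target rate / source rate) = 172000 × (30)/(60000/1001) = 172000 × 1001/2000 = 86086.

86086 frames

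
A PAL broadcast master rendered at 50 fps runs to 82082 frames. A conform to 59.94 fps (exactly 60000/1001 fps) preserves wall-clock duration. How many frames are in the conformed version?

Target frames = source frames × (target rate / source rate) = 82082 × (60000/1001)/(50) = 82082 × 1200/1001 = 98400.

98400 frames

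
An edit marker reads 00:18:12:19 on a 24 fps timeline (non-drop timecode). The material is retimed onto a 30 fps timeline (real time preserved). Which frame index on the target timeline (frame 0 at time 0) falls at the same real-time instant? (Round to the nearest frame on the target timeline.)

Source frame index: (0×3600 + 18×60 + 12) × 24 + 19 = 26227.
Real time: 26227 / (24) = 26227/24 s.
Target frame: (26227/24) × (30) = 131135/4 ≈ 32783.750 → 32784.

frame 32784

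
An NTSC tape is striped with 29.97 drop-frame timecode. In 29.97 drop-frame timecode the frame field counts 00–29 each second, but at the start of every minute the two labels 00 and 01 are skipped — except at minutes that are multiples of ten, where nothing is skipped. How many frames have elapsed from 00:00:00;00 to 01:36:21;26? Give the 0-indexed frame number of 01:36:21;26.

173282

As if non-drop at 30 labels/s: (1 × 3600 + 36 × 60 + 21) × 30 + 26 = 173456.
Minute boundaries passed: 96; those not divisible by 10: 96 − 9 = 87; dropped labels = 2 × 87 = 174.
Actual frame index = 173456 − 174 = 173282.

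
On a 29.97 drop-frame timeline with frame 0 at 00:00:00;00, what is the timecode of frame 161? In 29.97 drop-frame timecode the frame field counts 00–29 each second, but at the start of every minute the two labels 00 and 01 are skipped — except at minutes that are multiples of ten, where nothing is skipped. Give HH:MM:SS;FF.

Each 10-minute DF block holds 10 × 60 × 30 − 9 × 2 = 17982 frames. 161 ÷ 17982 → 0 full blocks, remainder 161.
Within the partial block the first minute is 1800 frames and each further minute 1798, so 0 further minute boundaries passed. Total skipped labels = 18 × 0 + 2 × 0 = 0.
Non-drop label index = 161 + 0 = 161; at 30 labels/s that is 00:00:05:11, i.e. DF 00:00:05;11.

00:00:05;11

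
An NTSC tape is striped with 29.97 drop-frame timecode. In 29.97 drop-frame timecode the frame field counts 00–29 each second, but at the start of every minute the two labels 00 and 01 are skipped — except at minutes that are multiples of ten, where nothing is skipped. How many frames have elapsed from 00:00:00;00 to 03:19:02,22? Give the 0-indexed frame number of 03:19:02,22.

357922

Complete 10-minute blocks: 19, each 17982 frames → 341658.
Remaining 9 whole minutes in the current block: 1800 + 8 × 1798 = 16184 frames.
Within the current minute: 2 × 30 + 22 − 2 = 80 (labels ;00/;01 skipped at this minute). Total = 341658 + 16184 + 80 = 357922.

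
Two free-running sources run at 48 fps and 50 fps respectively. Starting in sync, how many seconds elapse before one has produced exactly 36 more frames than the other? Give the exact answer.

The gap grows by |50 − 48| = 2 frames per second.
Time for a 36-frame gap: 36 ÷ (2) = 18 s.

18 seconds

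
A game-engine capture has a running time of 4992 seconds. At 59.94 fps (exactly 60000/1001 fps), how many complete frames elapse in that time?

Frames = 4992 × 60000/1001 = 23040000/77 ≈ 299220.7792.
Complete frames: 299220.

299220 frames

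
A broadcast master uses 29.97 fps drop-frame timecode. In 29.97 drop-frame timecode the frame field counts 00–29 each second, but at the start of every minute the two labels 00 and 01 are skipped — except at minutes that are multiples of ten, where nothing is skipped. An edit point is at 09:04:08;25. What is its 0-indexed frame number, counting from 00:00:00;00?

978485

Complete 10-minute blocks: 54, each 17982 frames → 971028.
Remaining 4 whole minutes in the current block: 1800 + 3 × 1798 = 7194 frames.
Within the current minute: 8 × 30 + 25 − 2 = 263 (labels ;00/;01 skipped at this minute). Total = 971028 + 7194 + 263 = 978485.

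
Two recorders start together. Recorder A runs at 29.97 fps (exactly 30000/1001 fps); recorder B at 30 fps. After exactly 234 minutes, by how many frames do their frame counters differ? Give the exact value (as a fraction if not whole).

234 min = 14040 s.
A emits 30000/1001 × 14040 = 32400000/77 frames; B emits 30 × 14040 = 421200.
Difference = 32400/77 frames (≈ 420.7792); B is ahead of A.

32400/77 frames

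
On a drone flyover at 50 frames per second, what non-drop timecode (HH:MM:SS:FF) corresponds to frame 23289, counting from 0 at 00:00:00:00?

00:07:45:39

23289 ÷ 50 = 465 full seconds, remainder 39 frames.
465 s = 0 h 7 min 45 s.
Timecode: 00:07:45:39.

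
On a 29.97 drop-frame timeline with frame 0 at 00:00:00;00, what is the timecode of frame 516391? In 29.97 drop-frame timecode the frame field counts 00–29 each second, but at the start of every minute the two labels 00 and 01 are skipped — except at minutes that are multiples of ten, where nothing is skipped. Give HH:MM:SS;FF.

04:47:10;09

Ten DF minutes hold 17982 frames, so frame 516391 lies in block 28 (frames 503496–521477) with 12895 frames into that block.
The block's first minute is 1800 frames and the rest 1798 each; 12895 frames reaches minute 7, so 28 × 18 + 7 × 2 = 518 labels have been skipped so far.
Adding those back, label number 516391 + 518 = 516909 at 30 labels/s is 17230 s + 9 f = 4 h 47 min 10 s frame 9, i.e. 04:47:10;09.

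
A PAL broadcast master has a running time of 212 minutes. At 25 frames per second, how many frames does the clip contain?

318000 frames

212 min = 12720 s.
Frames = 12720 × 25 = 318000.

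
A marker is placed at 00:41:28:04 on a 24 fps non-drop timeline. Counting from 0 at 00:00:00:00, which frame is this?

frame 59716

Total seconds to the label: (0 × 3600 + 41 × 60 + 28) = 2488.
Frame index = 2488 × 24 + 4 = 59716.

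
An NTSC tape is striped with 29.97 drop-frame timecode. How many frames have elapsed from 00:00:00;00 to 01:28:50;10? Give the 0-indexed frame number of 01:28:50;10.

159750

Complete 10-minute blocks: 8, each 17982 frames → 143856.
Remaining 8 whole minutes in the current block: 1800 + 7 × 1798 = 14386 frames.
Within the current minute: 50 × 30 + 10 − 2 = 1508 (labels ;00/;01 skipped at this minute). Total = 143856 + 14386 + 1508 = 159750.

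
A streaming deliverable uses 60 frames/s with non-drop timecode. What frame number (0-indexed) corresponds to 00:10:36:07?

Total seconds to the label: (0 × 3600 + 10 × 60 + 36) = 636.
Frame index = 636 × 60 + 7 = 38167.

38167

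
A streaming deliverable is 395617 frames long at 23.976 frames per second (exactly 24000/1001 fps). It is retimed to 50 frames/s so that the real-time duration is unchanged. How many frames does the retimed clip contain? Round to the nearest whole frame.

Frames at target rate = 395617 × (50) / (24000/1001) = 396012617/480 ≈ 825026.285.
Nearest whole frame: 825026.

825026 frames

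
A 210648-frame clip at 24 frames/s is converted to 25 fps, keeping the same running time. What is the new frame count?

Target frames = source frames × (target rate / source rate) = 210648 × (25)/(24) = 210648 × 25/24 = 219425.

219425 frames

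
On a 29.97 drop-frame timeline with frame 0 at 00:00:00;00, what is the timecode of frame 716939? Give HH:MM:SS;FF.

Each 10-minute DF block holds 10 × 60 × 30 − 9 × 2 = 17982 frames. 716939 ÷ 17982 → 39 full blocks, remainder 15641.
Within the partial block the first minute is 1800 frames and each further minute 1798, so 8 further minute boundaries passed. Total skipped labels = 18 × 39 + 2 × 8 = 718.
Non-drop label index = 716939 + 718 = 717657; at 30 labels/s that is 06:38:41:27, i.e. DF 06:38:41;27.

06:38:41;27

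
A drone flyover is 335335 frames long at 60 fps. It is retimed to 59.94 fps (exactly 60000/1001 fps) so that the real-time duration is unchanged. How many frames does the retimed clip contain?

335000 frames

Target frames = source frames × (target rate / source rate) = 335335 × (60000/1001)/(60) = 335335 × 1000/1001 = 335000.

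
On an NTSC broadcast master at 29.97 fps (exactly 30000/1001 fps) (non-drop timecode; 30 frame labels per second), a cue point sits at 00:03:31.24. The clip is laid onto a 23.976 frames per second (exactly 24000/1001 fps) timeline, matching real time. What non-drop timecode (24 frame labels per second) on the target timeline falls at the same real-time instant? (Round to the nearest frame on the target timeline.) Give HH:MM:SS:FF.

00:03:31:19

Source frame index: (0×3600 + 3×60 + 31) × 30 + 24 = 6354.
Real time: 6354 / (30000/1001) = 1060059/5000 s.
Target frame: (1060059/5000) × (24000/1001) = 25416/5 ≈ 5083.200 → 5083.
At 24 labels/s: frame 5083 → 00:03:31:19.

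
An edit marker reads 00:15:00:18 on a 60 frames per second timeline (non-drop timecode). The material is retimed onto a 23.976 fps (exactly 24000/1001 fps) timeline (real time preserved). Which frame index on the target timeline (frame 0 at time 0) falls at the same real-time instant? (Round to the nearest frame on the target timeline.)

Source frame index: (0×3600 + 15×60 + 0) × 60 + 18 = 54018.
Real time: 54018 / (60) = 9003/10 s.
Target frame: (9003/10) × (24000/1001) = 21607200/1001 ≈ 21585.614 → 21586.

frame 21586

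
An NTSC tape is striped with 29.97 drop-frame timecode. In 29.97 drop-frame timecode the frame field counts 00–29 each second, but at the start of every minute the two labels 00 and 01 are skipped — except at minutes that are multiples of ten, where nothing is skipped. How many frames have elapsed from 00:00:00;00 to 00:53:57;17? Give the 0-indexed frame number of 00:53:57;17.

Complete 10-minute blocks: 5, each 17982 frames → 89910.
Remaining 3 whole minutes in the current block: 1800 + 2 × 1798 = 5396 frames.
Within the current minute: 57 × 30 + 17 − 2 = 1725 (labels ;00/;01 skipped at this minute). Total = 89910 + 5396 + 1725 = 97031.

97031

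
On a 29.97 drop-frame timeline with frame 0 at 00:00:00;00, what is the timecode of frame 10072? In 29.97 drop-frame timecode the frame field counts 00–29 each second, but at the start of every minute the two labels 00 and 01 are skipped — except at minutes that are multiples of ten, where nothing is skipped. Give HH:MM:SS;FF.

Each 10-minute DF block holds 10 × 60 × 30 − 9 × 2 = 17982 frames. 10072 ÷ 17982 → 0 full blocks, remainder 10072.
Within the partial block the first minute is 1800 frames and each further minute 1798, so 5 further minute boundaries passed. Total skipped labels = 18 × 0 + 2 × 5 = 10.
Non-drop label index = 10072 + 10 = 10082; at 30 labels/s that is 00:05:36:02, i.e. DF 00:05:36;02.

00:05:36;02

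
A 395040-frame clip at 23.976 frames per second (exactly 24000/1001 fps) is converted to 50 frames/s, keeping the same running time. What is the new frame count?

Target frames = source frames × (target rate / source rate) = 395040 × (50)/(24000/1001) = 395040 × 1001/480 = 823823.

823823 frames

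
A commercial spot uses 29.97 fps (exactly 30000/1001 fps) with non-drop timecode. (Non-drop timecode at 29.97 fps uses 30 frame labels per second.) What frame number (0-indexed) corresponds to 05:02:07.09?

Total seconds to the label: (5 × 3600 + 2 × 60 + 7) = 18127.
Frame index = 18127 × 30 + 9 = 543819.

543819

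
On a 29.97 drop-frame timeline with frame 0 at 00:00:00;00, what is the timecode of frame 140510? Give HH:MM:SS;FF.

Each 10-minute DF block holds 10 × 60 × 30 − 9 × 2 = 17982 frames. 140510 ÷ 17982 → 7 full blocks, remainder 14636.
Within the partial block the first minute is 1800 frames and each further minute 1798, so 8 further minute boundaries passed. Total skipped labels = 18 × 7 + 2 × 8 = 142.
Non-drop label index = 140510 + 142 = 140652; at 30 labels/s that is 01:18:08:12, i.e. DF 01:18:08;12.

01:18:08;12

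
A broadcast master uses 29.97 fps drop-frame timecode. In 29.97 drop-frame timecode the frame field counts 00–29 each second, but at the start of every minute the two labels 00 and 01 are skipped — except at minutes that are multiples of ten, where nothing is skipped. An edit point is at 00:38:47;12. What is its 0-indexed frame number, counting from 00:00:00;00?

Complete 10-minute blocks: 3, each 17982 frames → 53946.
Remaining 8 whole minutes in the current block: 1800 + 7 × 1798 = 14386 frames.
Within the current minute: 47 × 30 + 12 − 2 = 1420 (labels ;00/;01 skipped at this minute). Total = 53946 + 14386 + 1420 = 69752.

69752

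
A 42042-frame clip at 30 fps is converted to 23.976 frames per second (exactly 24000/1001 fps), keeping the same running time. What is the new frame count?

Target frames = source frames × (target rate / source rate) = 42042 × (24000/1001)/(30) = 42042 × 800/1001 = 33600.

33600 frames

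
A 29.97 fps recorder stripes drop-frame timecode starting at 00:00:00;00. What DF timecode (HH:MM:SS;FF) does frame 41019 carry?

00:22:48;19

Each 10-minute DF block holds 10 × 60 × 30 − 9 × 2 = 17982 frames. 41019 ÷ 17982 → 2 full blocks, remainder 5055.
Within the partial block the first minute is 1800 frames and each further minute 1798, so 2 further minute boundaries passed. Total skipped labels = 18 × 2 + 2 × 2 = 40.
Non-drop label index = 41019 + 40 = 41059; at 30 labels/s that is 00:22:48:19, i.e. DF 00:22:48;19.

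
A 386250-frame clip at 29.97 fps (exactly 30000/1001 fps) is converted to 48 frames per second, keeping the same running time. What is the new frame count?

618618 frames

Target frames = source frames × (target rate / source rate) = 386250 × (48)/(30000/1001) = 386250 × 1001/625 = 618618.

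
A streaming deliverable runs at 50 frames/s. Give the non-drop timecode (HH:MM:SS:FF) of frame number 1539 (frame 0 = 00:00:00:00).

00:00:30:39

1539 ÷ 50 = 30 full seconds, remainder 39 frames.
30 s = 0 h 0 min 30 s.
Timecode: 00:00:30:39.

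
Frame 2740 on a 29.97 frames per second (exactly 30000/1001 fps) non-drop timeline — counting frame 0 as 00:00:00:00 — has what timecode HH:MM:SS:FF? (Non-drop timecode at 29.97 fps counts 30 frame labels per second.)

2740 ÷ 30 = 91 full seconds, remainder 10 frames.
91 s = 0 h 1 min 31 s.
Timecode: 00:01:31:10.

00:01:31:10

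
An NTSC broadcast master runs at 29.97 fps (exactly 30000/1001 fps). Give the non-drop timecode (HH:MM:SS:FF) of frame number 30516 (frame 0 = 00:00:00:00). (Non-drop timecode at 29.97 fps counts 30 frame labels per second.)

00:16:57:06

30516 ÷ 30 = 1017 full seconds, remainder 6 frames.
1017 s = 0 h 16 min 57 s.
Timecode: 00:16:57:06.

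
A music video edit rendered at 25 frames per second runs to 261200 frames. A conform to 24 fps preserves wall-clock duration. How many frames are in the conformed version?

250752 frames

Target frames = source frames × (target rate / source rate) = 261200 × (24)/(25) = 261200 × 24/25 = 250752.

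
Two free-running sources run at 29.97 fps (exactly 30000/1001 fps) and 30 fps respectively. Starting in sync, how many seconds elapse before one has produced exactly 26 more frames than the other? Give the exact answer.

The gap grows by |30 − 30000/1001| = 30/1001 frames per second.
Time for a 26-frame gap: 26 ÷ (30/1001) = 13013/15 s.

13013/15 seconds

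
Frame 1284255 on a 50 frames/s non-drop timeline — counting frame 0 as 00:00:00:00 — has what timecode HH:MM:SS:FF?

07:08:05:05

1284255 ÷ 50 = 25685 full seconds, remainder 5 frames.
25685 s = 7 h 8 min 5 s.
Timecode: 07:08:05:05.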